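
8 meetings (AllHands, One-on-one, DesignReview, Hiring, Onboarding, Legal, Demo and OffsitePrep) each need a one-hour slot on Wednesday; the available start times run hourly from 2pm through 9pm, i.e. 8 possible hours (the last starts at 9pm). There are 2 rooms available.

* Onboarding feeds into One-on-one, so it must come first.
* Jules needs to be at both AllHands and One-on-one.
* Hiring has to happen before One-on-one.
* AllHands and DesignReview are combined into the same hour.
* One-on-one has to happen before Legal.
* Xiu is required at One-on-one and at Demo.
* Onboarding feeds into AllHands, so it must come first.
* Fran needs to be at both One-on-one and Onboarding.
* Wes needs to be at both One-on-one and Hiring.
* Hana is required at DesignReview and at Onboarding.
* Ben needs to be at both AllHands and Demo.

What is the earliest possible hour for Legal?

Precedence pushes Legal to at least 4pm.
Legal at 4pm is achievable: One-on-one -> 3pm; Demo -> 4pm; AllHands -> 5pm; Onboarding -> 2pm; Legal -> 4pm; Hiring -> 2pm; DesignReview -> 5pm; OffsitePrep -> 3pm.

4pm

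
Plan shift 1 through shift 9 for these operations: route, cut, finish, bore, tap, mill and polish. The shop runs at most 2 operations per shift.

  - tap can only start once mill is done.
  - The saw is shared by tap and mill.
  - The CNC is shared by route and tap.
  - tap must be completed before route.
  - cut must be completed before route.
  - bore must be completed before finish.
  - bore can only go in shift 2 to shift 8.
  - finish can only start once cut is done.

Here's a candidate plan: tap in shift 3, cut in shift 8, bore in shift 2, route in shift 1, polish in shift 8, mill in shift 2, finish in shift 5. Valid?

The CNC is shared by route and tap — holds.
bore can only go in shift 2 to shift 8 — holds.
The saw is shared by tap and mill — holds.
cut must be completed before route — violated.
The shop runs at most 2 operations per shift — holds.
tap can only start once mill is done — holds.
tap must be completed before route — violated.
bore must be completed before finish — holds.
finish can only start once cut is done — violated.

No. cut must be completed before route is not satisfied.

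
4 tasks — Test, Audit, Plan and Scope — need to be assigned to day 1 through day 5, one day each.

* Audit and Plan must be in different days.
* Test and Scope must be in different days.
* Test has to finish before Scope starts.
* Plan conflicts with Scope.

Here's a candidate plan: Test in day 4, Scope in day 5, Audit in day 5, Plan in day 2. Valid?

Plan conflicts with Scope — holds.
Audit and Plan must be in different days — holds.
Test has to finish before Scope starts — holds.
Test and Scope must be in different days — holds.

Yes, all constraints hold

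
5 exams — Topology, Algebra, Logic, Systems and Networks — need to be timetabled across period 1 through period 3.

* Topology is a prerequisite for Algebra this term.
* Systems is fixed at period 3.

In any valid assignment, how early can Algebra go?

period 2

Precedence pushes Algebra to at least period 2.
Algebra at period 2 is achievable: Networks -> period 1, Topology -> period 1, Algebra -> period 2, Logic -> period 1, Systems -> period 3.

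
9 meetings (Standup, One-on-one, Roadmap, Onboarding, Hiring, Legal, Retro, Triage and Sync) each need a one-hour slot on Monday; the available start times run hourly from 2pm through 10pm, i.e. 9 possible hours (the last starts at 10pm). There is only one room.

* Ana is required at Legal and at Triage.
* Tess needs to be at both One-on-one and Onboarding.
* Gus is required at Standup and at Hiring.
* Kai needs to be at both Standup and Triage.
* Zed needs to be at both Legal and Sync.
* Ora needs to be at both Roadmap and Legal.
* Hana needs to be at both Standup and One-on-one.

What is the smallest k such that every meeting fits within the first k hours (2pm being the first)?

With at most 1 per hour and 9 meetings, at least 9 hours are needed.
9 works (last occupied hour: 10pm): for example One-on-one in 3pm; Triage in 9pm; Hiring in 6pm; Sync in 10pm; Standup in 2pm; Retro in 8pm; Onboarding in 5pm; Roadmap in 4pm; Legal in 7pm.

9 hours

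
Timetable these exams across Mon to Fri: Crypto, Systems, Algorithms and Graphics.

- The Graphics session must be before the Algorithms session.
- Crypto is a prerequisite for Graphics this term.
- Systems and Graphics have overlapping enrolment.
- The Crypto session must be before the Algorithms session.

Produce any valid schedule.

Graphics -> Tue; Algorithms -> Wed; Systems -> Mon; Crypto -> Mon

Checking: Graphics(Tue) before Algorithms(Wed); Crypto(Mon) before Algorithms(Wed); Crypto(Mon) before Graphics(Tue); Systems(Mon) != Graphics(Tue).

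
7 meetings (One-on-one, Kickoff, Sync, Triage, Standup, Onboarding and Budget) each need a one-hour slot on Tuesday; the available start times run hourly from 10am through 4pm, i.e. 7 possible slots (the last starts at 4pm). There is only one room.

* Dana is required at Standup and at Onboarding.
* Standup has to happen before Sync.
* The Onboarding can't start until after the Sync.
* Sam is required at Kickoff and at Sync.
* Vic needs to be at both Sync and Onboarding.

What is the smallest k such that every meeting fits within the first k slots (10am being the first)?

The precedence chain requires at least 3 distinct slots.
With at most 1 per slot and 7 meetings, at least 7 slots are needed.
7 works (last occupied slot: 4pm): for example Budget -> 4pm; Kickoff -> 2pm; Sync -> 11am; Onboarding -> 12pm; Standup -> 10am; Triage -> 3pm; One-on-one -> 1pm.

7 slots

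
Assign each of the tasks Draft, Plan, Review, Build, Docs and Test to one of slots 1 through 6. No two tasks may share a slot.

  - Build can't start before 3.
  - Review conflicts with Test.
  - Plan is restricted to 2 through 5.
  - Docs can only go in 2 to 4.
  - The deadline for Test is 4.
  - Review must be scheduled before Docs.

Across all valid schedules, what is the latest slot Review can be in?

3

Downstream work caps Review at 3.
Review at 3 is achievable: Build -> 5, Docs -> 4, Plan -> 2, Review -> 3, Test -> 1, Draft -> 6.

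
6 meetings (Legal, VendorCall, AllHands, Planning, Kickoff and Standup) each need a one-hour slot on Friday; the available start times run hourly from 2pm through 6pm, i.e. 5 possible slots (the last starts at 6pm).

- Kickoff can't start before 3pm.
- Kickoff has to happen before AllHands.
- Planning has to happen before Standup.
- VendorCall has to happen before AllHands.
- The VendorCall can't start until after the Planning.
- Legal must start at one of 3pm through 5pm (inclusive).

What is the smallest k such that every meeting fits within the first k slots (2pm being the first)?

3 slots

The precedence chain requires at least 3 distinct slots.
3 works (last occupied slot: 4pm): for example Legal=3pm, Kickoff=3pm, VendorCall=3pm, Standup=3pm, AllHands=4pm, Planning=2pm.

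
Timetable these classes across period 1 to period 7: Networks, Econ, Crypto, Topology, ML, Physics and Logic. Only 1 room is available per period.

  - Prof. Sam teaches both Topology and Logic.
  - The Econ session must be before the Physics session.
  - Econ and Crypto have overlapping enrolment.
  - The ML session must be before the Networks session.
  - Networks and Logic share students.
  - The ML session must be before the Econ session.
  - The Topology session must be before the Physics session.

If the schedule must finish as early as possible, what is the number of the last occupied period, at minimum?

period 7

The precedence chain requires at least 3 distinct periods.
With at most 1 per period and 7 classes, at least 7 periods are needed.
7 works (last occupied period: period 7): for example ML in period 1; Logic in period 7; Crypto in period 6; Physics in period 4; Networks in period 5; Topology in period 3; Econ in period 2.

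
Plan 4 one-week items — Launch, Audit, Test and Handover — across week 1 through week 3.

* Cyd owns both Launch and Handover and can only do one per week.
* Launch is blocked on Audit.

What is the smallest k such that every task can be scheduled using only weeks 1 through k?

2

The precedence chain requires at least 2 distinct weeks.
2 works (last occupied week: week 2): for example Audit -> week 1; Launch -> week 2; Handover -> week 1; Test -> week 1.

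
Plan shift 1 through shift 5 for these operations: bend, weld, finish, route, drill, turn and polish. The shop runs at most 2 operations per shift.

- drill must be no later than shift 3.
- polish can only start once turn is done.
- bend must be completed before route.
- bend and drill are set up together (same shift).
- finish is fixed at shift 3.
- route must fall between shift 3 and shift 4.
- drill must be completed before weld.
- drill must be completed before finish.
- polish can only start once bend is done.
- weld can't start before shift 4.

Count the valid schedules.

30

Splitting on bend: it can be shift 1 (15), shift 2 (15). Listing each branch's schedules as (weld, finish, route, drill, turn, polish) by shift number:
bend=shift 1: (4,3,3,1,2,4) (4,3,3,1,2,5) (4,3,3,1,4,5) (4,3,4,1,2,3) (4,3,4,1,2,5) (4,3,4,1,3,5) (5,3,3,1,2,4) (5,3,3,1,2,5) (5,3,3,1,4,5) (5,3,4,1,2,3) (5,3,4,1,2,4) (5,3,4,1,2,5) (5,3,4,1,3,4) (5,3,4,1,3,5) (5,3,4,1,4,5) — 15.
bend=shift 2: (4,3,3,2,1,4) (4,3,3,2,1,5) (4,3,3,2,4,5) (4,3,4,2,1,3) (4,3,4,2,1,5) (4,3,4,2,3,5) (5,3,3,2,1,4) (5,3,3,2,1,5) (5,3,3,2,4,5) (5,3,4,2,1,3) (5,3,4,2,1,4) (5,3,4,2,1,5) (5,3,4,2,3,4) (5,3,4,2,3,5) (5,3,4,2,4,5) — 15.
Summing: 15 + 15 = 30.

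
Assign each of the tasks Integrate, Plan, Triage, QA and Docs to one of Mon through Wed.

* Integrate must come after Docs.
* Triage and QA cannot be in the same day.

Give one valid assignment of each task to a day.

Plan=Mon; Docs=Mon; Triage=Mon; Integrate=Tue; QA=Tue

Checking: Docs(Mon) before Integrate(Tue); Triage(Mon) != QA(Tue).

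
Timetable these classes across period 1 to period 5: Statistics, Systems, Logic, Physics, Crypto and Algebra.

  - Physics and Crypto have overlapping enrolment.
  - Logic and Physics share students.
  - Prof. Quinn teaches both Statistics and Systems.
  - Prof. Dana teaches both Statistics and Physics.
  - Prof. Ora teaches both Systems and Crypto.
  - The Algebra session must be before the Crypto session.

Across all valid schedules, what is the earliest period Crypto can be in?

period 2

Precedence pushes Crypto to at least period 2.
Crypto at period 2 is achievable: Algebra=period 1, Logic=period 1, Systems=period 3, Physics=period 3, Crypto=period 2, Statistics=period 1.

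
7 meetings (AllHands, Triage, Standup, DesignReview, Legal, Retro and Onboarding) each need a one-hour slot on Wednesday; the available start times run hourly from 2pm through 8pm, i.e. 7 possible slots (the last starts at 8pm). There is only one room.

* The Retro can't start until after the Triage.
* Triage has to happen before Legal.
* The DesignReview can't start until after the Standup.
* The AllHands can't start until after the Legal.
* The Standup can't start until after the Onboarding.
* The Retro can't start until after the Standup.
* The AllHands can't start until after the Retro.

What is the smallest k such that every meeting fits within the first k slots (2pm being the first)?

The precedence chain requires at least 4 distinct slots.
With at most 1 per slot and 7 meetings, at least 7 slots are needed.
7 works (last occupied slot: 8pm): for example Retro -> 5pm, Triage -> 4pm, DesignReview -> 8pm, Standup -> 3pm, AllHands -> 7pm, Legal -> 6pm, Onboarding -> 2pm.

7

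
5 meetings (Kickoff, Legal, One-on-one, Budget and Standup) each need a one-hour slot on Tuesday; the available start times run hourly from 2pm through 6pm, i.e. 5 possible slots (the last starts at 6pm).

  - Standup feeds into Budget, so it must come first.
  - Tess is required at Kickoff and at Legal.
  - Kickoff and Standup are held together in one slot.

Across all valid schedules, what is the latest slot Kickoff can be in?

5pm

Kickoff must be in the same slot as Standup, which can't be after 5pm, so Kickoff is at most 5pm.
Kickoff at 5pm is achievable: Legal -> 2pm; Standup -> 5pm; One-on-one -> 2pm; Budget -> 6pm; Kickoff -> 5pm.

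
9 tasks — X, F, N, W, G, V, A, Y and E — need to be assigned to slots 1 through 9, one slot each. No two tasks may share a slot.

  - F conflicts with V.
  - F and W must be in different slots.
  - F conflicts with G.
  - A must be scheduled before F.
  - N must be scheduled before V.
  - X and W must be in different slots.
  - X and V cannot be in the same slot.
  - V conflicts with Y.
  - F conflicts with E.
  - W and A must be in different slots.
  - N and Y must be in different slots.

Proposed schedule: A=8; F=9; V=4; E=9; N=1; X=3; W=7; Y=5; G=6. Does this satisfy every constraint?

F conflicts with G — holds.
F conflicts with V — holds.
A must be scheduled before F — holds.
V conflicts with Y — holds.
No two tasks may share a slot — violated.
N and Y must be in different slots — holds.
N must be scheduled before V — holds.
F conflicts with E — violated.
W and A must be in different slots — holds.
X and V cannot be in the same slot — holds.
F and W must be in different slots — holds.
X and W must be in different slots — holds.

No. F conflicts with E is not satisfied.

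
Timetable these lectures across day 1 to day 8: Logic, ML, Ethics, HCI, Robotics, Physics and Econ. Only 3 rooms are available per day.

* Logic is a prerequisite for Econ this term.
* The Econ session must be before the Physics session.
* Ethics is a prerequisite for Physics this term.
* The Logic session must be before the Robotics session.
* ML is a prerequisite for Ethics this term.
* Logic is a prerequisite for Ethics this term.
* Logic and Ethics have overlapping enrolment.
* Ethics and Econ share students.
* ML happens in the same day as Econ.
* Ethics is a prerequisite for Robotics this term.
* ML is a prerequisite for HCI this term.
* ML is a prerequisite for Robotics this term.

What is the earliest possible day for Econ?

day 2

Precedence pushes Econ to at least day 2; Econ must be in the same day as ML, which can't be after day 6, so Econ is at most day 6.
Econ at day 2 is achievable: HCI=day 3; Ethics=day 3; Econ=day 2; Robotics=day 4; Logic=day 1; Physics=day 4; ML=day 2.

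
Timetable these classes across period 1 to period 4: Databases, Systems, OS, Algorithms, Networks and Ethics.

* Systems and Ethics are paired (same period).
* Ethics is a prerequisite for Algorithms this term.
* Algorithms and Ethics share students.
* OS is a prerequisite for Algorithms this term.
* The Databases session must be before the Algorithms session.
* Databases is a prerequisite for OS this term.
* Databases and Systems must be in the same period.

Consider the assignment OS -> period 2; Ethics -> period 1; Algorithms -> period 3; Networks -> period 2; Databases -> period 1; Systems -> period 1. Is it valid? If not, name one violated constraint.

Valid

The Databases session must be before the Algorithms session — holds.
Databases and Systems must be in the same period — holds.
Systems and Ethics are paired (same period) — holds.
Databases is a prerequisite for OS this term — holds.
OS is a prerequisite for Algorithms this term — holds.
Algorithms and Ethics share students — holds.
Ethics is a prerequisite for Algorithms this term — holds.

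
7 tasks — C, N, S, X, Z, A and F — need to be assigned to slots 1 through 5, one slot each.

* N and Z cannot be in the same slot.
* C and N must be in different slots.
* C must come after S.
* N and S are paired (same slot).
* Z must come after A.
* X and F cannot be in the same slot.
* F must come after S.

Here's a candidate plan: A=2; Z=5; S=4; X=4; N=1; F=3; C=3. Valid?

No. N and S are paired (same slot) is not satisfied.

N and S are paired (same slot) — violated.
C and N must be in different slots — holds.
N and Z cannot be in the same slot — holds.
F must come after S — violated.
C must come after S — violated.
X and F cannot be in the same slot — holds.
Z must come after A — holds.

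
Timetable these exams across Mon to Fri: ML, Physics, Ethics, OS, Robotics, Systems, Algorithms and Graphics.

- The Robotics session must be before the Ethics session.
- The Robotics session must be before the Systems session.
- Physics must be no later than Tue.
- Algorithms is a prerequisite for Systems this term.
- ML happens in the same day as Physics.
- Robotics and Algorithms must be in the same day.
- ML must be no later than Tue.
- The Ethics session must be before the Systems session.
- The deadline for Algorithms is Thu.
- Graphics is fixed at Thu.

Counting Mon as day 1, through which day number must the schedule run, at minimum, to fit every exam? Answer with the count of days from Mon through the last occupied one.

The precedence chain requires at least 3 distinct days.
Graphics can't be placed before Thu — that is day 4 counting from Mon — so the schedule must run through at least 4 days.
4 works (last occupied day: Thu): for example Physics -> Mon; Graphics -> Thu; Algorithms -> Mon; ML -> Mon; Robotics -> Mon; Systems -> Wed; Ethics -> Tue; OS -> Mon.

4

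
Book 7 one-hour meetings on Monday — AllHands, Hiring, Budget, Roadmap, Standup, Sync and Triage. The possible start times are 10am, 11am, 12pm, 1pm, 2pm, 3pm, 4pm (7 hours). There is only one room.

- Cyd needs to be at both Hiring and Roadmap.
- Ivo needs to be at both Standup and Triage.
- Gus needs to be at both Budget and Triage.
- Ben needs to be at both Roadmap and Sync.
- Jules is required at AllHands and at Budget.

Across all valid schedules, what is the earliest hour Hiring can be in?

Hiring at 10am is achievable: Sync -> 3pm; Roadmap -> 1pm; Budget -> 12pm; Hiring -> 10am; AllHands -> 11am; Triage -> 4pm; Standup -> 2pm.

10am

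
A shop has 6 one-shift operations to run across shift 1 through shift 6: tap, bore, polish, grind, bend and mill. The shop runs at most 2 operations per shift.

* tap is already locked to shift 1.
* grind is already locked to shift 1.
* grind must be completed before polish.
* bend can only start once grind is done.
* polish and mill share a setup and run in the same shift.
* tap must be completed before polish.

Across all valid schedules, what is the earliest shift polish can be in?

shift 2

Precedence pushes polish to at least shift 2.
polish at shift 2 is achievable: mill in shift 2; tap in shift 1; grind in shift 1; bore in shift 3; bend in shift 3; polish in shift 2.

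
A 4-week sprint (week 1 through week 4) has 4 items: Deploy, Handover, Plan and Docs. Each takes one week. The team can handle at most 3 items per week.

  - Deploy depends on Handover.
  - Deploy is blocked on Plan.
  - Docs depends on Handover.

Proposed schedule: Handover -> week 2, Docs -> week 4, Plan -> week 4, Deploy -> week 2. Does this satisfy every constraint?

Invalid. Deploy is blocked on Plan.

Deploy is blocked on Plan — violated.
The team can handle at most 3 items per week — holds.
Docs depends on Handover — holds.
Deploy depends on Handover — violated.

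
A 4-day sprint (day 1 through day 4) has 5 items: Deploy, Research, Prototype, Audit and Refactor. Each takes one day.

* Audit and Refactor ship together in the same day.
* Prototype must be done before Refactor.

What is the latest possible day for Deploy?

Deploy at day 4 is achievable: Audit -> day 2, Deploy -> day 4, Research -> day 1, Prototype -> day 1, Refactor -> day 2.

day 4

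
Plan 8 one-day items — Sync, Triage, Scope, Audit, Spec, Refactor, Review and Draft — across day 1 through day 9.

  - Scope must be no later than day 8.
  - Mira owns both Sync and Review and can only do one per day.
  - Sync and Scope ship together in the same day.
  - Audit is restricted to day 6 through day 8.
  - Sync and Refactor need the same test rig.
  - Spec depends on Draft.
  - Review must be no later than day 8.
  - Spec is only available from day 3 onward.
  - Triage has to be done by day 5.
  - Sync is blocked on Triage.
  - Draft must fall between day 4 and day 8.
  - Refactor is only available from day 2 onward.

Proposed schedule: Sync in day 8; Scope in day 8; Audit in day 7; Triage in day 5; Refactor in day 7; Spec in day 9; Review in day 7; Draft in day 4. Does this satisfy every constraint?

Yes

Scope must be no later than day 8 — holds.
Spec depends on Draft — holds.
Sync and Refactor need the same test rig — holds.
Draft must fall between day 4 and day 8 — holds.
Audit is restricted to day 6 through day 8 — holds.
Triage has to be done by day 5 — holds.
Review must be no later than day 8 — holds.
Refactor is only available from day 2 onward — holds.
Spec is only available from day 3 onward — holds.
Mira owns both Sync and Review and can only do one per day — holds.
Sync and Scope ship together in the same day — holds.
Sync is blocked on Triage — holds.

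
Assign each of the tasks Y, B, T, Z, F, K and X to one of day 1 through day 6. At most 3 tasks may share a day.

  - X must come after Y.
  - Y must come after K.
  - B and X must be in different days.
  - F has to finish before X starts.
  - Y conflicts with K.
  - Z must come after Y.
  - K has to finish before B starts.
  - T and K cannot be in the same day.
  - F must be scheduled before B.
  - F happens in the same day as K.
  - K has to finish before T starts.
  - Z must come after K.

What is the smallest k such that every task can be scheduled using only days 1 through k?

The precedence chain requires at least 3 distinct days.
With at most 3 per day and 7 tasks, at least 3 days are needed.
3 works (last occupied day: day 3): for example X in day 3, Z in day 3, T in day 2, B in day 2, K in day 1, F in day 1, Y in day 2.

3 days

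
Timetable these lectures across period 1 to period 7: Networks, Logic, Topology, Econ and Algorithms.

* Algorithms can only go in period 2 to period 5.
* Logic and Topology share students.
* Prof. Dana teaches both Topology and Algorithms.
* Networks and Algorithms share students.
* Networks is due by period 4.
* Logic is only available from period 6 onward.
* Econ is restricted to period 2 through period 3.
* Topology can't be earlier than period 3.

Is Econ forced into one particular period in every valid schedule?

No

Econ can be period 2 (e.g. Networks=period 1, Algorithms=period 2, Topology=period 3, Econ=period 2, Logic=period 6) or period 3 (e.g. Algorithms -> period 2, Networks -> period 1, Econ -> period 3, Topology -> period 3, Logic -> period 6).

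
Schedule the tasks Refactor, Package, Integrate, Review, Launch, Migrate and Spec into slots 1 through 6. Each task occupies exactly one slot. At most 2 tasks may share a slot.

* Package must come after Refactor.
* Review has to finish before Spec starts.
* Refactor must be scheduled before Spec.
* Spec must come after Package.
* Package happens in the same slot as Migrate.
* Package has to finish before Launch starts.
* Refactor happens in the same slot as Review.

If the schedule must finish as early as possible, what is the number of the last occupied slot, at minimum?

The precedence chain requires at least 3 distinct slots.
With at most 2 per slot and 7 tasks, at least 4 slots are needed.
4 works (last occupied slot: 4): for example Package=2; Migrate=2; Integrate=4; Spec=3; Launch=3; Refactor=1; Review=1.

slot 4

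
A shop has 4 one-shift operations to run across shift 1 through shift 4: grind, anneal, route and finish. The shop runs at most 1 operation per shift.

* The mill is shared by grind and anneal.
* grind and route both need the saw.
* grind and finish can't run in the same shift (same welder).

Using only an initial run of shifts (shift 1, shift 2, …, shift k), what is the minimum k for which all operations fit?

4 shifts

With at most 1 per shift and 4 operations, at least 4 shifts are needed.
4 works (last occupied shift: shift 4): for example anneal in shift 2, finish in shift 4, route in shift 3, grind in shift 1.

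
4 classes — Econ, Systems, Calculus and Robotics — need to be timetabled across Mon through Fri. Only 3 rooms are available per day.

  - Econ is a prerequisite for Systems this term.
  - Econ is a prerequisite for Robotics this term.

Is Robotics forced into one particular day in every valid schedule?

Robotics can be Tue (e.g. Econ in Mon; Systems in Tue; Robotics in Tue; Calculus in Mon) or Wed (e.g. Robotics=Wed; Calculus=Mon; Econ=Mon; Systems=Tue).

No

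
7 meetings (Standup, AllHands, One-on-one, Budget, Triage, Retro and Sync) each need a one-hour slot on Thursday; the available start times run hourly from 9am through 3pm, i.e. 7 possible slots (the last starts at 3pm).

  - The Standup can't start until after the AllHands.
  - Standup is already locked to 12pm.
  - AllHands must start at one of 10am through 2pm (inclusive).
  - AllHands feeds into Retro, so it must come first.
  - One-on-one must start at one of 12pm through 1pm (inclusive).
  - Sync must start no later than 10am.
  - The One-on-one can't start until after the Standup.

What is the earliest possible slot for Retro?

Precedence pushes Retro to at least 11am.
Retro at 11am is achievable: AllHands in 10am; One-on-one in 1pm; Retro in 11am; Budget in 9am; Standup in 12pm; Sync in 9am; Triage in 9am.

11am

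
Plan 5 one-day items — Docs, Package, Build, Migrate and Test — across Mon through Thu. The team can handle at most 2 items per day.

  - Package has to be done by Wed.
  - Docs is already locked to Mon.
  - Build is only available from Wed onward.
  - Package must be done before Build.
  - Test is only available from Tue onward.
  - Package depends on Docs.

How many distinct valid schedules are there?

30

Splitting on Package: it can be Tue (20), Wed (10). Listing each branch's schedules as (Docs, Build, Migrate, Test):
Package=Tue: (Mon,Wed,Mon,Tue) (Mon,Wed,Mon,Wed) (Mon,Wed,Mon,Thu) (Mon,Wed,Tue,Wed) (Mon,Wed,Tue,Thu) (Mon,Wed,Wed,Tue) (Mon,Wed,Wed,Thu) (Mon,Wed,Thu,Tue) (Mon,Wed,Thu,Wed) (Mon,Wed,Thu,Thu) (Mon,Thu,Mon,Tue) (Mon,Thu,Mon,Wed) (Mon,Thu,Mon,Thu) (Mon,Thu,Tue,Wed) (Mon,Thu,Tue,Thu) (Mon,Thu,Wed,Tue) (Mon,Thu,Wed,Wed) (Mon,Thu,Wed,Thu) (Mon,Thu,Thu,Tue) (Mon,Thu,Thu,Wed) — 20.
Package=Wed: (Mon,Thu,Mon,Tue) (Mon,Thu,Mon,Wed) (Mon,Thu,Mon,Thu) (Mon,Thu,Tue,Tue) (Mon,Thu,Tue,Wed) (Mon,Thu,Tue,Thu) (Mon,Thu,Wed,Tue) (Mon,Thu,Wed,Thu) (Mon,Thu,Thu,Tue) (Mon,Thu,Thu,Wed) — 10.
Summing: 20 + 10 = 30.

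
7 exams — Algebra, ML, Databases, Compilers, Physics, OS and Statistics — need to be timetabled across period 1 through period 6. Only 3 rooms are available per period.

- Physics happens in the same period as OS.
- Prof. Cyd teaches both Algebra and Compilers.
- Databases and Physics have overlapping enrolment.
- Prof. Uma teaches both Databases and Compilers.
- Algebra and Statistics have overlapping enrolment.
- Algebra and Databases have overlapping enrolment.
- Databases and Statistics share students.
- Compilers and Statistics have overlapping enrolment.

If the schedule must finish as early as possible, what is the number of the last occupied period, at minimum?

With at most 3 per period and 7 exams, at least 3 periods are needed.
Could 3 periods be enough, i.e. nothing placed later than period 3? No: Algebra, Databases, Compilers and Statistics must all be in different periods (Algebra/Databases can't share; Algebra/Compilers can't share; Algebra/Statistics can't share; Databases/Compilers can't share; Databases/Statistics can't share; Compilers/Statistics can't share), but only 3 periods are available: 4 exams can't fit in 3 distinct periods.
So 3 periods is not enough.
4 works (last occupied period: period 4): for example Compilers=period 3, Physics=period 3, ML=period 1, Databases=period 2, Algebra=period 1, OS=period 3, Statistics=period 4.

period 4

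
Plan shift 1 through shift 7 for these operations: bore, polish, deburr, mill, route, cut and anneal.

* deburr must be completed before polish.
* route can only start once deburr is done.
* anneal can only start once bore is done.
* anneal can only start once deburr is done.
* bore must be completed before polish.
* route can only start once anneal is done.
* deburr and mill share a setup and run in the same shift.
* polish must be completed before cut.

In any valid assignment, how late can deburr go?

shift 5

Downstream work caps deburr at shift 5.
deburr at shift 5 is achievable: route -> shift 7; polish -> shift 6; bore -> shift 1; mill -> shift 5; anneal -> shift 6; deburr -> shift 5; cut -> shift 7.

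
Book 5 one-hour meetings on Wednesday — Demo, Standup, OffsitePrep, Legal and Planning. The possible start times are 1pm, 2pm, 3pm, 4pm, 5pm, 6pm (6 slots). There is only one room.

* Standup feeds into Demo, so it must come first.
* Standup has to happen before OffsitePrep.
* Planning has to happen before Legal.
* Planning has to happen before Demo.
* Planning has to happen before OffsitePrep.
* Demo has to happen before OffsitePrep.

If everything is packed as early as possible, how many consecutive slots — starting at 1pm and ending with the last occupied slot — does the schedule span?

5

The precedence chain requires at least 3 distinct slots.
With at most 1 per slot and 5 meetings, at least 5 slots are needed.
5 works (last occupied slot: 5pm): for example Standup=2pm, Demo=3pm, Legal=5pm, OffsitePrep=4pm, Planning=1pm.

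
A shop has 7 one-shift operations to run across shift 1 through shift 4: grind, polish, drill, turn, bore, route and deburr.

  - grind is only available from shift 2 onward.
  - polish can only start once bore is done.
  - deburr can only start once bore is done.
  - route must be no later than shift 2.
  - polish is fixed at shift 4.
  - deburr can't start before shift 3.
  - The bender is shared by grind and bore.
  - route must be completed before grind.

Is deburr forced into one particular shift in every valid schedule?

deburr can be shift 3 (e.g. deburr=shift 3, turn=shift 1, drill=shift 1, route=shift 1, polish=shift 4, grind=shift 2, bore=shift 1) or shift 4 (e.g. turn in shift 1; grind in shift 2; deburr in shift 4; route in shift 1; bore in shift 1; polish in shift 4; drill in shift 1).

No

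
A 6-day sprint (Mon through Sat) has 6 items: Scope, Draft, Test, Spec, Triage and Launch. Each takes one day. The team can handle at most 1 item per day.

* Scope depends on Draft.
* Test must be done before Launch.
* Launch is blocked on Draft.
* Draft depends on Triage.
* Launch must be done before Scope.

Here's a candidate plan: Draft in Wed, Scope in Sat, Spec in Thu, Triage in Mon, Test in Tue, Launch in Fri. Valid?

Scope depends on Draft — holds.
Test must be done before Launch — holds.
Launch must be done before Scope — holds.
The team can handle at most 1 item per day — holds.
Draft depends on Triage — holds.
Launch is blocked on Draft — holds.

Yes, all constraints hold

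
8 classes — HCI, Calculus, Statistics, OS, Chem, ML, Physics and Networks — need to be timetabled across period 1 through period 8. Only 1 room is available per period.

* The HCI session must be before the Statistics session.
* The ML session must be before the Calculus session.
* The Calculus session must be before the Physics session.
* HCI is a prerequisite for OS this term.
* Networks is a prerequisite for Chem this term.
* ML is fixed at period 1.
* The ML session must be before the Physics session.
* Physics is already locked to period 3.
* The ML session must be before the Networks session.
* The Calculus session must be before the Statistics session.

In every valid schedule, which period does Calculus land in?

period 2

ML is fixed at period 1 and must come before Calculus, so Calculus is at least period 2.
Physics is fixed at period 3 and must come after Calculus, so Calculus is at most period 2.
So Calculus must be period 2.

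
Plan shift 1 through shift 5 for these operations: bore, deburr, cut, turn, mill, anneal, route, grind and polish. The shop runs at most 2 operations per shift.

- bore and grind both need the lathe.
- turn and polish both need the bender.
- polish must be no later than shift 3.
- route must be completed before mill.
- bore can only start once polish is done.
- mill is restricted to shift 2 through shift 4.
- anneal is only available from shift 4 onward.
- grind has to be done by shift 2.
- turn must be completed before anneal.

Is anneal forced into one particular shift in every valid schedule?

anneal can be shift 4 (e.g. turn -> shift 3; grind -> shift 1; deburr -> shift 4; route -> shift 1; anneal -> shift 4; cut -> shift 5; bore -> shift 3; polish -> shift 2; mill -> shift 2) or shift 5 (e.g. turn in shift 3, mill in shift 2, bore in shift 3, deburr in shift 4, cut in shift 4, route in shift 1, grind in shift 1, polish in shift 2, anneal in shift 5).

No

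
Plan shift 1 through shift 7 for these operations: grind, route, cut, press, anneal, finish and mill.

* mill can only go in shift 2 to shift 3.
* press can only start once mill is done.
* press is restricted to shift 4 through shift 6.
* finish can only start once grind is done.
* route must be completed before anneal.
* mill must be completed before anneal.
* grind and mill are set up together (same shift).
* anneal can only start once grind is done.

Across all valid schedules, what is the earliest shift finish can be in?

Precedence pushes finish to at least shift 3.
finish at shift 3 is achievable: anneal=shift 3, grind=shift 2, mill=shift 2, finish=shift 3, cut=shift 1, route=shift 1, press=shift 4.

shift 3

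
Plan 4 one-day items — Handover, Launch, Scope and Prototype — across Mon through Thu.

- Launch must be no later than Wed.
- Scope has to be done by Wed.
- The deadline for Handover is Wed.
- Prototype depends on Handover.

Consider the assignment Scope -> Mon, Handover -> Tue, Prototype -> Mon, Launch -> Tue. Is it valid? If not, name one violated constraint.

Scope has to be done by Wed — holds.
The deadline for Handover is Wed — holds.
Launch must be no later than Wed — holds.
Prototype depends on Handover — violated.

No. Prototype depends on Handover is not satisfied.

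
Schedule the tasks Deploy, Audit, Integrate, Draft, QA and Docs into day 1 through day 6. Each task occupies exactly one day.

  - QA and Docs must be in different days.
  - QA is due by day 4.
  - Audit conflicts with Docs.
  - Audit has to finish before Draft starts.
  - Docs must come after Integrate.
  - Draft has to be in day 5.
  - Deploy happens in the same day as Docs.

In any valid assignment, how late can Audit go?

Downstream work caps Audit at day 4.
Audit at day 4 is achievable: Draft=day 5, QA=day 1, Deploy=day 2, Integrate=day 1, Docs=day 2, Audit=day 4.

day 4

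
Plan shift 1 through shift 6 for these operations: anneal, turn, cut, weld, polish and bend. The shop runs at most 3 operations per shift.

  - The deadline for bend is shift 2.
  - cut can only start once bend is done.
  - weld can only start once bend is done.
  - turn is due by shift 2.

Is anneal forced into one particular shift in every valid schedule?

anneal can be shift 1 (e.g. bend -> shift 1; weld -> shift 2; cut -> shift 2; polish -> shift 2; anneal -> shift 1; turn -> shift 1) or shift 2 (e.g. polish=shift 1, anneal=shift 2, turn=shift 1, weld=shift 2, bend=shift 1, cut=shift 2).

No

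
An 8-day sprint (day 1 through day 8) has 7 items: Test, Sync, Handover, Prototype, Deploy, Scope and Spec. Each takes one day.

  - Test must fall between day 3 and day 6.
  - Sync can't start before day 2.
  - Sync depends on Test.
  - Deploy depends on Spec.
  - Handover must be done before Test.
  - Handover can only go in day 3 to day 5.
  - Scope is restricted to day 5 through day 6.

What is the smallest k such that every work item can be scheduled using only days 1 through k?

5 days

The precedence chain requires at least 3 distinct days.
Scope can't be placed before day 5, so the schedule must run through at least day 5.
5 works (last occupied day: day 5): for example Deploy in day 2; Test in day 4; Scope in day 5; Sync in day 5; Handover in day 3; Spec in day 1; Prototype in day 1.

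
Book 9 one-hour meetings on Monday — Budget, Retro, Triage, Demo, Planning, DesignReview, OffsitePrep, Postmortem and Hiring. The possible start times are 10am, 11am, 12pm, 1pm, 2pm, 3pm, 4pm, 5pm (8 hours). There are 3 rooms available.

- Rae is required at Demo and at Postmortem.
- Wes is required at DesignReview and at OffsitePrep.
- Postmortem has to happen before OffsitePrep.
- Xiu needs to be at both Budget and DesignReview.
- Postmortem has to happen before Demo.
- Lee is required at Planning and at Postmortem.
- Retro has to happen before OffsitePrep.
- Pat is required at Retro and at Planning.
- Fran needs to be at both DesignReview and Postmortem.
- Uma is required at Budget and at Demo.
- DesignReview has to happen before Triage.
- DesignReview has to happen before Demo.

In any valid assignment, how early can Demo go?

12pm

Precedence pushes Demo to at least 11am.
Demo at 12pm is achievable: OffsitePrep -> 12pm, Triage -> 11am, DesignReview -> 10am, Planning -> 12pm, Budget -> 11am, Postmortem -> 11am, Demo -> 12pm, Retro -> 10am, Hiring -> 10am.
Nothing earlier works — the conflict and capacity constraints rule out every hour before 12pm.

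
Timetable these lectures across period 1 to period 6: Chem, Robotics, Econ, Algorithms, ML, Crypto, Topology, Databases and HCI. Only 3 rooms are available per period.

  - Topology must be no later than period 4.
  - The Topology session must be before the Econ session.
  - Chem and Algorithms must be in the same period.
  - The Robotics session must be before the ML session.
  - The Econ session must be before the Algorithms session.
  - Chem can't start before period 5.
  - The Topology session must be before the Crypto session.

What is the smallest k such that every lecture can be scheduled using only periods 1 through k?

5 periods

The precedence chain requires at least 3 distinct periods.
With at most 3 per period and 9 lectures, at least 3 periods are needed.
Chem can't be placed before period 5, so the schedule must run through at least period 5.
5 works (last occupied period: period 5): for example Databases in period 1; Econ in period 2; Robotics in period 1; Crypto in period 2; Algorithms in period 5; Chem in period 5; ML in period 2; HCI in period 3; Topology in period 1.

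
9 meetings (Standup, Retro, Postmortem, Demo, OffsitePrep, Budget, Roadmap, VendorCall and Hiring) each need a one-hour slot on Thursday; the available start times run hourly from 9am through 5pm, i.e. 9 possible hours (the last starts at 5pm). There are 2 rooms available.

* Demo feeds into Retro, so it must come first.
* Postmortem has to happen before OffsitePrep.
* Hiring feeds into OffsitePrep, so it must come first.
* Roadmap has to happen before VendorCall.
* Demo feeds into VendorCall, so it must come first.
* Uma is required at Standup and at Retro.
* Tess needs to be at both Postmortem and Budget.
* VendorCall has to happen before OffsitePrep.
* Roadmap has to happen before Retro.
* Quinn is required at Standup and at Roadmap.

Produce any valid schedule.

Roadmap in 9am; Standup in 12pm; VendorCall in 10am; Postmortem in 11am; OffsitePrep in 12pm; Demo in 9am; Hiring in 11am; Budget in 1pm; Retro in 10am

Checking: Roadmap(9am) before VendorCall(10am); Postmortem(11am) before OffsitePrep(12pm); Hiring(11am) before OffsitePrep(12pm); Roadmap(9am) before Retro(10am); Demo(9am) before Retro(10am); VendorCall(10am) before OffsitePrep(12pm); Demo(9am) before VendorCall(10am); Postmortem(11am) != Budget(1pm); Standup(12pm) != Roadmap(9am); Standup(12pm) != Retro(10am); max 2 per hour (cap 2).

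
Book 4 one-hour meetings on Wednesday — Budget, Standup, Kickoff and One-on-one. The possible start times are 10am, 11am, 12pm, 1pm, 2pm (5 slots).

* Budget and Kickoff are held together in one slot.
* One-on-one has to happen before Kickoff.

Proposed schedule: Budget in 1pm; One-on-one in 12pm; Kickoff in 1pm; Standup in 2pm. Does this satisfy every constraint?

Budget and Kickoff are held together in one slot — holds.
One-on-one has to happen before Kickoff — holds.

Valid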